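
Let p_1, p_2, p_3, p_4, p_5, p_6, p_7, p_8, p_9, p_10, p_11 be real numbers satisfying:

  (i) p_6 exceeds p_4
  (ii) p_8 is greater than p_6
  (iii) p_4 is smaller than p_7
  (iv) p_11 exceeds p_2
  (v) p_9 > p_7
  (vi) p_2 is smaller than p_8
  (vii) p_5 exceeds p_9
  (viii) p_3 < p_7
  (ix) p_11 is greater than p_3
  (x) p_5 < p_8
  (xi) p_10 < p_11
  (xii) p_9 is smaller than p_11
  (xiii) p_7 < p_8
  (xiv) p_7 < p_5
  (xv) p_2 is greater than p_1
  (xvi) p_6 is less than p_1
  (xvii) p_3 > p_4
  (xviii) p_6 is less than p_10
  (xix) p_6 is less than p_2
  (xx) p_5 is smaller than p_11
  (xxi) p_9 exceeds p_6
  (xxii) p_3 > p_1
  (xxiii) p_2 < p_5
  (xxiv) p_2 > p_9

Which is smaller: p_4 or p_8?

p_4

p_4 < p_6 < p_1 < p_3 < p_7 < p_9 < p_2 < p_5 < p_8, by transitivity through p_6, p_1, p_3, p_7, p_9, p_2, p_5.
So p_4 < p_8; p_4 is the smaller of the two.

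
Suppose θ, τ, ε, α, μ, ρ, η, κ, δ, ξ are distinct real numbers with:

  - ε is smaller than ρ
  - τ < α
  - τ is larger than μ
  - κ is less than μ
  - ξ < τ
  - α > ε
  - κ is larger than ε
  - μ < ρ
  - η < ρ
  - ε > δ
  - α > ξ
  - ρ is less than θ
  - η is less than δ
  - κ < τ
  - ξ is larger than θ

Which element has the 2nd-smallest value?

δ

Chaining the given pairs: η < δ < ε < κ < μ < ρ < θ < ξ < τ < α.
The 2nd smallest is δ.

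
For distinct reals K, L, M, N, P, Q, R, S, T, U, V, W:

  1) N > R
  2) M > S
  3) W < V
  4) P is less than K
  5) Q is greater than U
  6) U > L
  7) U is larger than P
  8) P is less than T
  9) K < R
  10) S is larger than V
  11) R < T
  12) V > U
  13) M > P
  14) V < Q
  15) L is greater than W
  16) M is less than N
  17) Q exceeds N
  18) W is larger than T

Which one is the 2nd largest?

Piecing the relations together gives one ordering: P < K < R < T < W < L < U < V < S < M < N < Q.
The 2nd largest is N.

N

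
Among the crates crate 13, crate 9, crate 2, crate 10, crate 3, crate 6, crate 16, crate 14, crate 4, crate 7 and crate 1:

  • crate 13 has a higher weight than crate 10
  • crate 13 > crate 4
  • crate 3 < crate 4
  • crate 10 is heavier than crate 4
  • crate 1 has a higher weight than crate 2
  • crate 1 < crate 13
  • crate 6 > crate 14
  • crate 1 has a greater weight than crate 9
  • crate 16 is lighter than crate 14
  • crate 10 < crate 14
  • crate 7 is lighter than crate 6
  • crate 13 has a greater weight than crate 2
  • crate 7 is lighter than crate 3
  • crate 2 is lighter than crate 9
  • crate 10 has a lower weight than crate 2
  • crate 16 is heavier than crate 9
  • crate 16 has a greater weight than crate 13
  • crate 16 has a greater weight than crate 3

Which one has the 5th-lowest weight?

crate 2

Chaining the given pairs: crate 7 < crate 3 < crate 4 < crate 10 < crate 2 < crate 9 < crate 1 < crate 13 < crate 16 < crate 14 < crate 6.
Counting 5 from the smallest end gives crate 2.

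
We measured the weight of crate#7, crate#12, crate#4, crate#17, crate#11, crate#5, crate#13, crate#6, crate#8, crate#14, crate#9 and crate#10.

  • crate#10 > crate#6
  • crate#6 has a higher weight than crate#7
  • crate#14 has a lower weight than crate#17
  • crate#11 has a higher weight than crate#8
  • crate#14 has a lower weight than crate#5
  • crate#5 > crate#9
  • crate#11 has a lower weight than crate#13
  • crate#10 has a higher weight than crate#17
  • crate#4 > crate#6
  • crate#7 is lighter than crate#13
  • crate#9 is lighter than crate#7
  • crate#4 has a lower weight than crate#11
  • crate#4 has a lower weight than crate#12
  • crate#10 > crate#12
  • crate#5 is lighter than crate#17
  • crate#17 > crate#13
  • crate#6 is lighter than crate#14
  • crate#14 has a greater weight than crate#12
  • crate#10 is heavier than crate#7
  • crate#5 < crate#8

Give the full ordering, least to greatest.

crate#9 < crate#7 < crate#6 < crate#4 < crate#12 < crate#14 < crate#5 < crate#8 < crate#11 < crate#13 < crate#17 < crate#10

Nothing is placed below crate#9, so it is least; from there crate#9 < crate#7; crate#7 < crate#6; crate#6 < crate#4; crate#4 < crate#12; crate#12 < crate#14; crate#14 < crate#5; crate#5 < crate#8; crate#8 < crate#11; crate#11 < crate#13; crate#13 < crate#17; crate#17 < crate#10, each given directly.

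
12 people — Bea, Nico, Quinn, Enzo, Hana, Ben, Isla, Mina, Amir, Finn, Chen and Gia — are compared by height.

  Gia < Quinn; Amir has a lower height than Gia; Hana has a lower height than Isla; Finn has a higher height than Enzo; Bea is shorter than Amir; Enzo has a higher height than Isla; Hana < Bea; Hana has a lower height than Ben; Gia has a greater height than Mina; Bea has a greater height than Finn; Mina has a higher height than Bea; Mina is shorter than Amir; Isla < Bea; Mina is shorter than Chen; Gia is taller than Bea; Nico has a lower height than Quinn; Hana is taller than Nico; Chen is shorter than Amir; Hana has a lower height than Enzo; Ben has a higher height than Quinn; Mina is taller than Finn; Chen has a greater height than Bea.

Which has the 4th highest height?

Amir

The consecutive relations fix a unique order: Nico < Hana < Isla < Enzo < Finn < Bea < Mina < Chen < Amir < Gia < Quinn < Ben.
Counting 4 from the largest end gives Amir.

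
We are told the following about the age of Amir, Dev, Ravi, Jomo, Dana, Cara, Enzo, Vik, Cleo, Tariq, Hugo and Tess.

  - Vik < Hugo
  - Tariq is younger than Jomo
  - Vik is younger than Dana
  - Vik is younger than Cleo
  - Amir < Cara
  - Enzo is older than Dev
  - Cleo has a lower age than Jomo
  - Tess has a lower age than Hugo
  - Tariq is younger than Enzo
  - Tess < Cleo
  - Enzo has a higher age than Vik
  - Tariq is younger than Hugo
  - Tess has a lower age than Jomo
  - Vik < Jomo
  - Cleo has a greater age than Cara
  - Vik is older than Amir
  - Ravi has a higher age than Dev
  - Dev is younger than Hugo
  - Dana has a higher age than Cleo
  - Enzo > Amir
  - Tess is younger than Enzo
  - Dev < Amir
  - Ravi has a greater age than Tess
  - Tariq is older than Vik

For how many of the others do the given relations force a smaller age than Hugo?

5

From Hugo the given relations immediately reach Dev, Tess, Vik, Tariq.
From those, Amir — 5 in total.
No other element is forced below Hugo by the given relations, so the count is 5.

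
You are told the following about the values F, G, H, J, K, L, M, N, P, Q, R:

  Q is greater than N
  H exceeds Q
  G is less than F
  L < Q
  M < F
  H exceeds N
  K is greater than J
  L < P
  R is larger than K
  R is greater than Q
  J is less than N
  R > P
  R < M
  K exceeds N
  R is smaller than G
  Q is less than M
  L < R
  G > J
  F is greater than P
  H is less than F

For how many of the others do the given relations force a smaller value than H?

Directly below H: N, Q.
One step further: J, L (4 so far).
No other element is forced below H by the given relations, so the count is 4.

4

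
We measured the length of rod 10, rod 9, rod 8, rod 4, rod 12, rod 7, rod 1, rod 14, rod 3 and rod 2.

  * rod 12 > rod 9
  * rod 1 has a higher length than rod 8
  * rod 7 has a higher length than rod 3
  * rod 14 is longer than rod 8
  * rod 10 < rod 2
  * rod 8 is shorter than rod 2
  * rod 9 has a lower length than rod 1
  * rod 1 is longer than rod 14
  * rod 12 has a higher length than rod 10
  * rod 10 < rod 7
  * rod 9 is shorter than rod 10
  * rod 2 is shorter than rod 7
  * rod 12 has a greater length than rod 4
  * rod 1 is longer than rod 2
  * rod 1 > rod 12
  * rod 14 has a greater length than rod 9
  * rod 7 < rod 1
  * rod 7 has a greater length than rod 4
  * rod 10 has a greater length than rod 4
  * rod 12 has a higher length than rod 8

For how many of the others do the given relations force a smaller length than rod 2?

From rod 2 the given relations immediately reach rod 10, rod 8.
From those, rod 4, rod 9 — 4 in total.
No other element is forced below rod 2 by the given relations, so the count is 4.

4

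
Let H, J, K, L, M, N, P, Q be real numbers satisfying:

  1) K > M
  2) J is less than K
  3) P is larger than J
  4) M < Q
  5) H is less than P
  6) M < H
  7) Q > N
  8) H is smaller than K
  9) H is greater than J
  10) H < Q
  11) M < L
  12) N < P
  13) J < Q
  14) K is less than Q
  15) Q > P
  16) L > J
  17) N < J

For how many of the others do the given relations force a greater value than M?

From M the given relations immediately reach H, K, Q, L.
From those, P — 5 in total.
Nothing else is reachable above M; 5 in all.

5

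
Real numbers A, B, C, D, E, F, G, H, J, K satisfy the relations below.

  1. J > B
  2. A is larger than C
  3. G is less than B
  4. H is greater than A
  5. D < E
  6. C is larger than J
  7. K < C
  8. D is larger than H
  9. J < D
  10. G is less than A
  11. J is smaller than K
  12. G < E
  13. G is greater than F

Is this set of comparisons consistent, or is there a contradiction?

Every relation is compatible with F < G < B < J < K < C < A < H < D < E; the set is consistent.

consistent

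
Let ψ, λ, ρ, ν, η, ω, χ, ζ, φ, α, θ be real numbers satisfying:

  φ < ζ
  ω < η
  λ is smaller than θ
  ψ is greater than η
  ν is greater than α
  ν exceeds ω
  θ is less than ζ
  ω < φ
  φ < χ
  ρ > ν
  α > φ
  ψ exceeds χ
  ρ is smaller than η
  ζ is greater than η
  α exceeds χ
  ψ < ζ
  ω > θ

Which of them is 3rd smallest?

Chaining the given pairs: λ < θ < ω < φ < χ < α < ν < ρ < η < ψ < ζ.
The 3rd smallest is ω.

ω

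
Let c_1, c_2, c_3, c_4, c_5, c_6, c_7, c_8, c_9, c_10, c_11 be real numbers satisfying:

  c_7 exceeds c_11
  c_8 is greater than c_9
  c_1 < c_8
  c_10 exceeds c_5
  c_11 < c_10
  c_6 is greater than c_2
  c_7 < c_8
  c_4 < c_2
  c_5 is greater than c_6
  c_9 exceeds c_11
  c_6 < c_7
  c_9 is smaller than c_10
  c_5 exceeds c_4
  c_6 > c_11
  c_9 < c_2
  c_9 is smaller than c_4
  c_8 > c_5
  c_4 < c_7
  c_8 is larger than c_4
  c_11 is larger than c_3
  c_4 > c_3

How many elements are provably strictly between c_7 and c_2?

1

Chaining upward from c_2 reaches: c_6, c_5, c_10, c_8.
Chaining downward from c_7 reaches: c_3, c_11, c_9, c_4, c_6.
Strictly between c_2 and c_7 are those in both lists: c_6 — 1 element.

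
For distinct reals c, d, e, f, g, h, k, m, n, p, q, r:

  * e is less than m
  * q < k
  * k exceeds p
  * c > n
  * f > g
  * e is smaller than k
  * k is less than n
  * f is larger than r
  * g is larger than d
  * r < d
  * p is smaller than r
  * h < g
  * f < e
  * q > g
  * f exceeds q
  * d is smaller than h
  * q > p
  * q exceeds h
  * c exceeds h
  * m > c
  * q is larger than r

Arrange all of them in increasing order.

p < r < d < h < g < q < f < e < k < n < c < m

Each adjacent pair is fixed by a given relation: p < r; r < d; d < h; h < g; g < q; q < f; f < e; e < k; k < n; n < c; c < m. Chaining them end to end gives the full order.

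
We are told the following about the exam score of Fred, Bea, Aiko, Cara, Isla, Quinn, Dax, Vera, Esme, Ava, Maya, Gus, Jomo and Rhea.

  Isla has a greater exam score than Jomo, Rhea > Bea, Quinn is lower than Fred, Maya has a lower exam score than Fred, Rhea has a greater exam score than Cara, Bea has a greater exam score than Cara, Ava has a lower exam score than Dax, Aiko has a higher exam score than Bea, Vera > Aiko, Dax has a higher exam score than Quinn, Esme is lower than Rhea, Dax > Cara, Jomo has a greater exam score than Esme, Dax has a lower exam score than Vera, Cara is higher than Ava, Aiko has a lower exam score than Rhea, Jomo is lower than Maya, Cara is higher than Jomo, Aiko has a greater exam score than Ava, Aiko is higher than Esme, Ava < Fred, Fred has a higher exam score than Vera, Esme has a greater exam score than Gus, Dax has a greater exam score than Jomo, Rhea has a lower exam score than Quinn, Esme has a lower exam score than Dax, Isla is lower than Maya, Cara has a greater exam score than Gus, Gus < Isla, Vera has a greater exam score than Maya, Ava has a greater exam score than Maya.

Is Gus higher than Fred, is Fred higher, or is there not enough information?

Link the given pairs in sequence: Gus < Esme; Esme < Jomo; Jomo < Isla; Isla < Maya; Maya < Ava; Ava < Cara; Cara < Bea; Bea < Aiko; Aiko < Rhea; Rhea < Quinn; Quinn < Dax; Dax < Vera; Vera < Fred.
Chaining these gives Gus < Esme < Jomo < Isla < Maya < Ava < Cara < Bea < Aiko < Rhea < Quinn < Dax < Vera < Fred.
So Fred is higher.

Fred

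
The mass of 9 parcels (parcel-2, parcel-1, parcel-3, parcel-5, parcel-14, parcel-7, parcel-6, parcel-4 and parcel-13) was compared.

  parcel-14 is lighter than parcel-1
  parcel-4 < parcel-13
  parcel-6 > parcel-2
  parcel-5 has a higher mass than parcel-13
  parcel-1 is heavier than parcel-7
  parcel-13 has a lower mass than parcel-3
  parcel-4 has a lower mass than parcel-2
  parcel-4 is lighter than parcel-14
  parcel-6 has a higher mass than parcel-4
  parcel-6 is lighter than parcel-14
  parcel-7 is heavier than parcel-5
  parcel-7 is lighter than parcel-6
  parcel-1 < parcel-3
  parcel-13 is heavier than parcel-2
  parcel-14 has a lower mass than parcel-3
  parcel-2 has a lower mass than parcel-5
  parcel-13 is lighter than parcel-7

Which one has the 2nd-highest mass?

parcel-1

Chaining the given pairs: parcel-4 < parcel-2 < parcel-13 < parcel-5 < parcel-7 < parcel-6 < parcel-14 < parcel-1 < parcel-3.
The 2nd largest is parcel-1.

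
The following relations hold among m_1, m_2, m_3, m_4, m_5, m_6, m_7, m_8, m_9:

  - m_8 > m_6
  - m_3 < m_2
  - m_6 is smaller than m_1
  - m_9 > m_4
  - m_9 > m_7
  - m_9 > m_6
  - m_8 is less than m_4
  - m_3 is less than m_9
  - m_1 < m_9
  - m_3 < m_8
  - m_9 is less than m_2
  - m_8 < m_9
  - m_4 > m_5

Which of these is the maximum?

m_2

Chaining downward from m_2: directly below it, m_3, m_9; then m_6, m_8, m_1, m_4, m_7; then m_5.
That covers every other element, and nothing is given above m_2, so m_2 is the maximum.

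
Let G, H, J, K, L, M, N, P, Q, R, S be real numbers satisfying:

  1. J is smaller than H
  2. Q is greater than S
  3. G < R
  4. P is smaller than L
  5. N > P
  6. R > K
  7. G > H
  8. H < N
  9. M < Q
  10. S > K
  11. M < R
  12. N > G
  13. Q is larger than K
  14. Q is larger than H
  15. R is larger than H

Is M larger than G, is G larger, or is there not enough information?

Following every chain through M: above M we get Q, R.
G is not reached, and no chain runs the other way from G to M.
So the given relations leave the order of M and G undetermined.

undetermined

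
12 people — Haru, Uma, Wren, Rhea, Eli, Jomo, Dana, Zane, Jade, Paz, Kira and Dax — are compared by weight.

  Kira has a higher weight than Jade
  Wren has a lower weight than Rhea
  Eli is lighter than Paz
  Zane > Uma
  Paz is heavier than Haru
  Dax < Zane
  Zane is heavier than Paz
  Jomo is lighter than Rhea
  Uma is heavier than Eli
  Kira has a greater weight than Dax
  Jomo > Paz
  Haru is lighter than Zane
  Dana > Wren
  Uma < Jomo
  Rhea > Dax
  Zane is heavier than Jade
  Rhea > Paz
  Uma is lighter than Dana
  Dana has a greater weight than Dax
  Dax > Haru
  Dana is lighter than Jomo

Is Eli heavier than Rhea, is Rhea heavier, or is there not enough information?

Rhea

Following the relations from Eli: Eli < Uma < Dana < Jomo < Rhea.
So Rhea is heavier.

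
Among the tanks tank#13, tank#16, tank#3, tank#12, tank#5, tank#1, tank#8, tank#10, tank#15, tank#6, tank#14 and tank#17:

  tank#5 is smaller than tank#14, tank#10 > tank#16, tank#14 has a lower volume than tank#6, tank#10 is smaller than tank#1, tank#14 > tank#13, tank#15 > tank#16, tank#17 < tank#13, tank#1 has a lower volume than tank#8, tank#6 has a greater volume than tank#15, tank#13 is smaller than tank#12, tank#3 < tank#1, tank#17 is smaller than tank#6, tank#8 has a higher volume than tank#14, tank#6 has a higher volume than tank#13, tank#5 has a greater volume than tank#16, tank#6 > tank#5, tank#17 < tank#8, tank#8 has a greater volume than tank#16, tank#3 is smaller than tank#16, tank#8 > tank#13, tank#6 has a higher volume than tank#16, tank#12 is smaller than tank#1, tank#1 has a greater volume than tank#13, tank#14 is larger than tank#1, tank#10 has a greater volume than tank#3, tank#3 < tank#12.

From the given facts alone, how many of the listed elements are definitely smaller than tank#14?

Directly below tank#14: tank#5, tank#13, tank#1.
One step further: tank#17, tank#3, tank#16, tank#10, tank#12 (8 so far).
Nothing else is reachable below tank#14; 8 in all.

8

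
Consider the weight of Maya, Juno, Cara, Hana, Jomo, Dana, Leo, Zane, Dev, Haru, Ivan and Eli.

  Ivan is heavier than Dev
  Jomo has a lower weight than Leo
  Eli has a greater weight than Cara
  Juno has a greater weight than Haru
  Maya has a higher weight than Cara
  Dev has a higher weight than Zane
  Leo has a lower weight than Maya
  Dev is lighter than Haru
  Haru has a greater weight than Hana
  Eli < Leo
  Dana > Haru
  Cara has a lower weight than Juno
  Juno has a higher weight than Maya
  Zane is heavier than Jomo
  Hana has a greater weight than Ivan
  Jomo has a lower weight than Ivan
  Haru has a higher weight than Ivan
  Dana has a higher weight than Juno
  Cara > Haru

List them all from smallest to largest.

Nothing is placed below Jomo, so it is least; from there Jomo < Zane; Zane < Dev; Dev < Ivan; Ivan < Hana; Hana < Haru; Haru < Cara; Cara < Eli; Eli < Leo; Leo < Maya; Maya < Juno; Juno < Dana, each given directly.

Jomo < Zane < Dev < Ivan < Hana < Haru < Cara < Eli < Leo < Maya < Juno < Dana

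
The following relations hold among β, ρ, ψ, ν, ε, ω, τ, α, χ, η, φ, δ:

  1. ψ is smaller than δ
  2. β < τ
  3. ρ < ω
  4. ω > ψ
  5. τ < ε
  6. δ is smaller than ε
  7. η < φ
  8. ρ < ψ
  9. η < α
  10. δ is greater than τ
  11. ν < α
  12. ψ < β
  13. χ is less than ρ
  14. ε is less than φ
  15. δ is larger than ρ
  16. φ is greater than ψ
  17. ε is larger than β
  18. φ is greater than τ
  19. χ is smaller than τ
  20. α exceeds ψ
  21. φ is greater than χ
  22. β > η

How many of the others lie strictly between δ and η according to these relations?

2

Chaining upward from η reaches: β, τ, α, ε, φ.
Chaining downward from δ reaches: χ, ρ, ψ, β, τ.
Strictly between η and δ are those in both lists: β, τ — 2 elements.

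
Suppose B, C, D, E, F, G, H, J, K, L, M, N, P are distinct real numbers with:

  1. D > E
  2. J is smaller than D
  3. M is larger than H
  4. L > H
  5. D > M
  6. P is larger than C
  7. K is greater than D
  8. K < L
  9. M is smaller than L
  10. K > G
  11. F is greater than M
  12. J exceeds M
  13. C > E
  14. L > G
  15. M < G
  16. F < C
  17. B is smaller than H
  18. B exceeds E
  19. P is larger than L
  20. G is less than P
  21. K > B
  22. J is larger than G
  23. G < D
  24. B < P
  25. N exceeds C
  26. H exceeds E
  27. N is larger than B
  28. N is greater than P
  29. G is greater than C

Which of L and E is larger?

L

The relevant relations are E < B; B < H; H < M; M < F; F < C; C < G; G < J; J < D; D < K; K < L.
Together: E < B < H < M < F < C < G < J < D < K < L.
So E < L; L is the larger of the two.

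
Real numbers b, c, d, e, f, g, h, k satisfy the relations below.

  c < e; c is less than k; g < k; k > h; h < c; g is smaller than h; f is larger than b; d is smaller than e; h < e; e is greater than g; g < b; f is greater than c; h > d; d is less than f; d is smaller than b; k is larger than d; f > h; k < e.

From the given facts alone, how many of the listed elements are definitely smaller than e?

The elements the relations force below e are d, g, h, c, k — no chain reaches any other.
That is 5.

5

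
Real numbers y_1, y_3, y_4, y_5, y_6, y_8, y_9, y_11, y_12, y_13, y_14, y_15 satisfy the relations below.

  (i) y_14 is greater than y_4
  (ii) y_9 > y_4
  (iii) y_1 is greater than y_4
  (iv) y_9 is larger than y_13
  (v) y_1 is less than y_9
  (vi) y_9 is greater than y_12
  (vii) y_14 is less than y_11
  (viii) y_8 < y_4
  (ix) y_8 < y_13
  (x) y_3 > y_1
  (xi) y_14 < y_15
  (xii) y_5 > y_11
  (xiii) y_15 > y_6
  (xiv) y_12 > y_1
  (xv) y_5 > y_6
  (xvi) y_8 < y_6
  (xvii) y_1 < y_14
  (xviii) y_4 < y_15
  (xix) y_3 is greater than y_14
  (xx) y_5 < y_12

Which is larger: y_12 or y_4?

Following the relations from y_4: y_4 < y_1 < y_14 < y_11 < y_5 < y_12.
So y_4 < y_12; y_12 is the larger of the two.

y_12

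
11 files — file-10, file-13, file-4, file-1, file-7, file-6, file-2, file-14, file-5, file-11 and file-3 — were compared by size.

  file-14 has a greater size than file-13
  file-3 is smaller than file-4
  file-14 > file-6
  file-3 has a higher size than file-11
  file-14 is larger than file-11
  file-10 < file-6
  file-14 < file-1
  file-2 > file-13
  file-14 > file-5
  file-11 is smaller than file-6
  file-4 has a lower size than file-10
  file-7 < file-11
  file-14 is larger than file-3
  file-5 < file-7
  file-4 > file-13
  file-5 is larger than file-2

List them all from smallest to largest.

Each adjacent pair is fixed by a given relation: file-13 < file-2; file-2 < file-5; file-5 < file-7; file-7 < file-11; file-11 < file-3; file-3 < file-4; file-4 < file-10; file-10 < file-6; file-6 < file-14; file-14 < file-1. Chaining them end to end gives the full order.

file-13 < file-2 < file-5 < file-7 < file-11 < file-3 < file-4 < file-10 < file-6 < file-14 < file-1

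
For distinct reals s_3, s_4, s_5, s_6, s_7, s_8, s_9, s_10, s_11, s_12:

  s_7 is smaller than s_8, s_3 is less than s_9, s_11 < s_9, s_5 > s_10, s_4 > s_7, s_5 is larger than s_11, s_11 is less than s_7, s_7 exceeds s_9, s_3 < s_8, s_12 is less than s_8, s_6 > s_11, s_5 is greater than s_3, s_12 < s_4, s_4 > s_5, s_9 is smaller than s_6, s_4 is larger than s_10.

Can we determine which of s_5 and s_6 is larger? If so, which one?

Following every chain through s_5: above s_5 we get s_4; below s_5 we get s_3, s_10, s_11.
s_6 is not reached, and no chain runs the other way from s_6 to s_5.
So the given relations leave the order of s_5 and s_6 undetermined.

undetermined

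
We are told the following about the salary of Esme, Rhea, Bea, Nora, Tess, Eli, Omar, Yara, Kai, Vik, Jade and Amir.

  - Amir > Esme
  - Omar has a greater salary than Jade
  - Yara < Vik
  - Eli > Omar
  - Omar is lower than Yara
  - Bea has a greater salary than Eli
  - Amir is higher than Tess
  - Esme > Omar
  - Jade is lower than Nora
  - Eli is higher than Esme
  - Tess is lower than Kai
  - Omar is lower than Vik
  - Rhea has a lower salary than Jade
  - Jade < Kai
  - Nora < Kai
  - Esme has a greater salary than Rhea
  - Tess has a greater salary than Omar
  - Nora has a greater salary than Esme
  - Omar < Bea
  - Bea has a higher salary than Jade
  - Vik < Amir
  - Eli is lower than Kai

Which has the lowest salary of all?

Rhea

Chaining upward from Rhea: directly above it, Jade, Esme; then Omar, Nora, Eli, Bea, Kai, Amir; then Yara, Tess, Vik.
That covers every other element, and nothing is given below Rhea, so Rhea is the lowest salary.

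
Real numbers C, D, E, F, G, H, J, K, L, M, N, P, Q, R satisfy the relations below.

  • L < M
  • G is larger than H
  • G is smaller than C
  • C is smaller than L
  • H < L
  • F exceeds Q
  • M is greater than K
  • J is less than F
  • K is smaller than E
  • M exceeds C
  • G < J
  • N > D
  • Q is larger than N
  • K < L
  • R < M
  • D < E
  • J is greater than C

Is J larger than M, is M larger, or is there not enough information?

Following every chain through J: above J we get F; below J we get H, G, C.
M is not reached, and no chain runs the other way from M to J.
So the given relations leave the order of J and M undetermined.

undetermined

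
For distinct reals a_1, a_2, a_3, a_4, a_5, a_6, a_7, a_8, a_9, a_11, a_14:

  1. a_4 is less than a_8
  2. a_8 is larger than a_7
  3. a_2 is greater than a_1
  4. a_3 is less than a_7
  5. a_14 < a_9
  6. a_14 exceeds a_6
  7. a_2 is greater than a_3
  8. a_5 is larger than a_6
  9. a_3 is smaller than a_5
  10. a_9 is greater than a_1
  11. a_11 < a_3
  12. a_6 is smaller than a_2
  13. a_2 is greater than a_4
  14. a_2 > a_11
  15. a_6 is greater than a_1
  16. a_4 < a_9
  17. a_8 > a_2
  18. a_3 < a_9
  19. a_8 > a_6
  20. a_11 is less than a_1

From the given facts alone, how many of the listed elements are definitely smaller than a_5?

4

Directly below a_5: a_6, a_3.
One step further: a_11, a_1 (4 so far).
Nothing else is reachable below a_5; 4 in all.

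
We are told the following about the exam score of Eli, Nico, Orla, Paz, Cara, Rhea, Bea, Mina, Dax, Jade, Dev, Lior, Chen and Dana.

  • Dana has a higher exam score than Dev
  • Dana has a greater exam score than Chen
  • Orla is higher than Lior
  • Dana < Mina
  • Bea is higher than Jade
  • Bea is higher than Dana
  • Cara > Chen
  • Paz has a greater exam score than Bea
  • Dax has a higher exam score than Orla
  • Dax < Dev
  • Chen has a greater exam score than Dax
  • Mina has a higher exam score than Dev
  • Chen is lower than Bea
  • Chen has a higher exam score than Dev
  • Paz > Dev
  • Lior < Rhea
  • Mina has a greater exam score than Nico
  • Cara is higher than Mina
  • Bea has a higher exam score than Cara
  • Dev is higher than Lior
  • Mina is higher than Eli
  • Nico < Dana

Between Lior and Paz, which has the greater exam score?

The relevant relations are Lior < Orla; Orla < Dax; Dax < Dev; Dev < Chen; Chen < Dana; Dana < Mina; Mina < Cara; Cara < Bea; Bea < Paz.
Chaining these gives Lior < Orla < Dax < Dev < Chen < Dana < Mina < Cara < Bea < Paz.
So Lior < Paz; Paz is the higher of the two.

Paz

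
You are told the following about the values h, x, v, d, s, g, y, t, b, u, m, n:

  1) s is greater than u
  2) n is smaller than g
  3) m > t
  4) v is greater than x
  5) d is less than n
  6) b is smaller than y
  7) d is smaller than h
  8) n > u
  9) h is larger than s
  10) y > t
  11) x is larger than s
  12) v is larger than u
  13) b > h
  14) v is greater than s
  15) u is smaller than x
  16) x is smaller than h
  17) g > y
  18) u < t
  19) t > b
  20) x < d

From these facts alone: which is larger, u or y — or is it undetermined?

y

u < s and s < x give u < x.
Then x < d extends the chain to d.
Then d < h extends the chain to h.
Then h < b extends the chain to b.
With b < t: u < s < x < d < h < b < t.
With t < y: u < s < x < d < h < b < t < y.
So y is larger.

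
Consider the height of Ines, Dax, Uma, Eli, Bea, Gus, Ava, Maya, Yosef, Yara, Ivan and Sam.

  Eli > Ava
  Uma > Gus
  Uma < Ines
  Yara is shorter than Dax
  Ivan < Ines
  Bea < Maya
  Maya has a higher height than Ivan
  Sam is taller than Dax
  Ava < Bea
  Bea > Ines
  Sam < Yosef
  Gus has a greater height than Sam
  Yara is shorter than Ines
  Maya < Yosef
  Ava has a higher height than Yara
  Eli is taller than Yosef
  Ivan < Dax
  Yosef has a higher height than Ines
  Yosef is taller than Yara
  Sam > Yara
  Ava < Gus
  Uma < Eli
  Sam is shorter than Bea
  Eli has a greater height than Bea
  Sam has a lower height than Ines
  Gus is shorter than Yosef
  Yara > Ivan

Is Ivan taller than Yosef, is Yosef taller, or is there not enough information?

The relevant relations are Ivan < Yara; Yara < Dax; Dax < Sam; Sam < Gus; Gus < Uma; Uma < Ines; Ines < Bea; Bea < Maya; Maya < Yosef.
Together: Ivan < Yara < Dax < Sam < Gus < Uma < Ines < Bea < Maya < Yosef.
So Yosef is taller.

Yosef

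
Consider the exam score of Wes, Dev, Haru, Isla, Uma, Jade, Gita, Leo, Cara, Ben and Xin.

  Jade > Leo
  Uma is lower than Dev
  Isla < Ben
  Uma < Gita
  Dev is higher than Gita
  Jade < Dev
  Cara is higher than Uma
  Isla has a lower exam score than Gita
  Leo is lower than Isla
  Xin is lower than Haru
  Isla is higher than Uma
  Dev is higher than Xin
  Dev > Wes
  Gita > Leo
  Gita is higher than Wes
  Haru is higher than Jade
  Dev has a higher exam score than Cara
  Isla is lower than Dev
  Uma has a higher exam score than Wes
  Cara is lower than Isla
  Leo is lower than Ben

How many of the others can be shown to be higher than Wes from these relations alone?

The elements the relations force above Wes are Uma, Cara, Isla, Ben, Gita, Dev — no chain reaches any other.
That is 6.

6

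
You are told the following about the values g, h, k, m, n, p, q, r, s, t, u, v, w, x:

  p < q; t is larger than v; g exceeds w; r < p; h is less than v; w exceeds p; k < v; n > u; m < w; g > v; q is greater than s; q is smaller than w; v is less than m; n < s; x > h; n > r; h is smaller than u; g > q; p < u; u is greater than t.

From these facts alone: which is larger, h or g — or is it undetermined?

g

The relevant relations are h < v; v < t; t < u; u < n; n < s; s < q; q < w; w < g.
Together: h < v < t < u < n < s < q < w < g.
So g is larger.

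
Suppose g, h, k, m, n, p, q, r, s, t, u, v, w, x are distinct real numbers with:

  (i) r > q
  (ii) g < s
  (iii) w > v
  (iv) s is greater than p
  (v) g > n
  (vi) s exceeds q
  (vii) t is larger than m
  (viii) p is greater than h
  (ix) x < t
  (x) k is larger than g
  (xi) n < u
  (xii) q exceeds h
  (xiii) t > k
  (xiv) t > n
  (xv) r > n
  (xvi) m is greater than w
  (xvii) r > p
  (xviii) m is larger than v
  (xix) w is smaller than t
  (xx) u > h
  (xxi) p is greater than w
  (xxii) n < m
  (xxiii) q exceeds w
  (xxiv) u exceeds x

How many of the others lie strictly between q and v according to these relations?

1

Chaining upward from v reaches: w, m, p, s, r, t.
Chaining downward from q reaches: h, w.
Strictly between v and q are those in both lists: w — 1 element.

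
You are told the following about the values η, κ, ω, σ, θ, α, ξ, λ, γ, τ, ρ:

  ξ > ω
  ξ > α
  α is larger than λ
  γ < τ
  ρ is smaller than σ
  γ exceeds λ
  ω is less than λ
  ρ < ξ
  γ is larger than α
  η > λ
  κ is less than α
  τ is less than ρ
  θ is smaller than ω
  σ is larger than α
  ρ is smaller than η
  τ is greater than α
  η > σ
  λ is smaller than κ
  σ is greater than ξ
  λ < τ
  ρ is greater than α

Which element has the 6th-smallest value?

The consecutive relations fix a unique order: θ < ω < λ < κ < α < γ < τ < ρ < ξ < σ < η.
The 6th smallest is γ.

γ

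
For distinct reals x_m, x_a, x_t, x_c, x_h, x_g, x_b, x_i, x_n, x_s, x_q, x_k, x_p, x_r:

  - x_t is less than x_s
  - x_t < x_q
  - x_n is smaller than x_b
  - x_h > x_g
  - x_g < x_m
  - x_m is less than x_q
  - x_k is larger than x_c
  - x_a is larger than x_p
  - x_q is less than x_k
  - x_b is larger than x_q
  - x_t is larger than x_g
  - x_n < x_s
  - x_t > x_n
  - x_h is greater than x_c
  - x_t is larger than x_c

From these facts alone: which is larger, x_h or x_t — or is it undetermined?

undetermined

Following every chain through x_t: above x_t we get x_q, x_b, x_k, x_s; below x_t we get x_n, x_c, x_g.
x_h is not reached, and no chain runs the other way from x_h to x_t.
So the given relations leave the order of x_t and x_h undetermined.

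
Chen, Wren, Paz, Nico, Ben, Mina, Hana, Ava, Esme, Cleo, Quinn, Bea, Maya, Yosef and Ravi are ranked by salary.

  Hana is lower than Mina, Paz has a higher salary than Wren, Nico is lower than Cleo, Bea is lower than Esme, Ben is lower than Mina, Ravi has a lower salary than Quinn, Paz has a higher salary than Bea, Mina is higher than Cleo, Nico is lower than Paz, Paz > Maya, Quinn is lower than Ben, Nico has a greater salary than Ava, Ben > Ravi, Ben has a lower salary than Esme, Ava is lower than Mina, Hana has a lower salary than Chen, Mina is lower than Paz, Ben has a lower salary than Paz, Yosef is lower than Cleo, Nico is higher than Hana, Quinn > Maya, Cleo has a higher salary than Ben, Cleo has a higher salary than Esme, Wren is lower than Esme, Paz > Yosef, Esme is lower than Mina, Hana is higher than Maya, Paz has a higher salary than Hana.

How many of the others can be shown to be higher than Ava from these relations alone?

4

Directly above Ava: Nico, Mina.
One step further: Cleo, Paz (4 so far).
Nothing else is reachable above Ava; 4 in all.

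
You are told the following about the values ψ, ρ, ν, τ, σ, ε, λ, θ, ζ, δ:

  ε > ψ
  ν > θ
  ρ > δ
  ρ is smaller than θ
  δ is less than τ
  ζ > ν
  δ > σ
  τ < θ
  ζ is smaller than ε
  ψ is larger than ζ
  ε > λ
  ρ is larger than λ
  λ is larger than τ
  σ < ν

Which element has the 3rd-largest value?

ζ

Piecing the relations together gives one ordering: σ < δ < τ < λ < ρ < θ < ν < ζ < ψ < ε.
The 3rd largest is ζ.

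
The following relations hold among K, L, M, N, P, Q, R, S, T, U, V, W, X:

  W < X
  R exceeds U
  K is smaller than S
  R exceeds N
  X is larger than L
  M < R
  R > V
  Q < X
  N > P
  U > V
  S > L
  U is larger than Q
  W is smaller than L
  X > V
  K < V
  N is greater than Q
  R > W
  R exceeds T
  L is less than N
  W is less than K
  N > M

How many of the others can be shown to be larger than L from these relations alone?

The elements the relations force above L are X, S, N, R — no chain reaches any other.
That is 4.

4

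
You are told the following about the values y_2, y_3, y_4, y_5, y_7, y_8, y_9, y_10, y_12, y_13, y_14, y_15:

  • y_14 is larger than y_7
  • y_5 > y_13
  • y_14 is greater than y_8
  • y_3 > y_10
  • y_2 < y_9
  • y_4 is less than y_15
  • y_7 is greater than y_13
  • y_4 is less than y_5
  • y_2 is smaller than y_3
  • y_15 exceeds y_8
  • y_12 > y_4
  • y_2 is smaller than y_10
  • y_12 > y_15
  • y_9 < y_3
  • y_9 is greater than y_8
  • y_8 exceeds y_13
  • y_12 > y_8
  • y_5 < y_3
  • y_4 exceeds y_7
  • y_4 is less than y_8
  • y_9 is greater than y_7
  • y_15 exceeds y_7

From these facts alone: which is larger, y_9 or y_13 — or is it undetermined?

y_9

Link the given pairs in sequence: y_13 < y_7; y_7 < y_4; y_4 < y_8; y_8 < y_9.
Chaining these gives y_13 < y_7 < y_4 < y_8 < y_9.
So y_9 is larger.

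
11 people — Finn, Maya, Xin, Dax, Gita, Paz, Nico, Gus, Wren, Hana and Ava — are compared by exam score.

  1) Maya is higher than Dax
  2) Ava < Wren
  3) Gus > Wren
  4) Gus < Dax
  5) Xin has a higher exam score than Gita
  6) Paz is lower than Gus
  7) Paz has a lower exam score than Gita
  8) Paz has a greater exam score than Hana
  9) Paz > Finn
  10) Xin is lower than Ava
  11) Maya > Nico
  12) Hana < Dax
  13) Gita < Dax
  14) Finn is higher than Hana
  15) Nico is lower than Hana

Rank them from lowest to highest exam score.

Each adjacent pair is fixed by a given relation: Nico < Hana; Hana < Finn; Finn < Paz; Paz < Gita; Gita < Xin; Xin < Ava; Ava < Wren; Wren < Gus; Gus < Dax; Dax < Maya. Chaining them end to end gives the full order.

Nico < Hana < Finn < Paz < Gita < Xin < Ava < Wren < Gus < Dax < Maya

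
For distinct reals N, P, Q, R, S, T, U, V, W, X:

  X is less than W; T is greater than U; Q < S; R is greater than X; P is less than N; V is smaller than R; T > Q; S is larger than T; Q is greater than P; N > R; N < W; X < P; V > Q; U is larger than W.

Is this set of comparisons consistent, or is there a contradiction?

Every relation is compatible with X < P < Q < V < R < N < W < U < T < S; the set is consistent.

consistent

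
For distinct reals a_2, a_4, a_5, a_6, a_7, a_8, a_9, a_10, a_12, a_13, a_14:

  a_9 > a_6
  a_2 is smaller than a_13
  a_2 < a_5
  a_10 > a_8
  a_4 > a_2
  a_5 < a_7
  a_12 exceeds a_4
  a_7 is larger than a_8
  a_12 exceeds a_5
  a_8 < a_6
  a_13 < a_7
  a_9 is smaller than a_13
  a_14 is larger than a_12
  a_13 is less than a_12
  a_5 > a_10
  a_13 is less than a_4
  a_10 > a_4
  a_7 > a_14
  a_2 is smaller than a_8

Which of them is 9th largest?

The consecutive relations fix a unique order: a_2 < a_8 < a_6 < a_9 < a_13 < a_4 < a_10 < a_5 < a_12 < a_14 < a_7.
The 9th largest is a_6.

a_6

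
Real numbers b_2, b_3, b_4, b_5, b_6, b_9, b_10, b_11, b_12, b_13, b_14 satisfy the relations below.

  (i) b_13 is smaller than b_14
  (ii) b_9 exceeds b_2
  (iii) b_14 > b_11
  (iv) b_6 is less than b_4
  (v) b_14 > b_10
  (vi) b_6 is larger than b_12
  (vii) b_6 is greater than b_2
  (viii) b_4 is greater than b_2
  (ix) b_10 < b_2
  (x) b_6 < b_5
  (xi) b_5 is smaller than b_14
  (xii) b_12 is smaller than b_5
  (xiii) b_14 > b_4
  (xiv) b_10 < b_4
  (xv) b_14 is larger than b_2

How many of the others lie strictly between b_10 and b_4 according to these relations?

2

Chaining upward from b_10 reaches: b_2, b_6, b_5, b_9, b_14.
Chaining downward from b_4 reaches: b_12, b_2, b_6.
Strictly between b_10 and b_4 are those in both lists: b_2, b_6 — 2 elements.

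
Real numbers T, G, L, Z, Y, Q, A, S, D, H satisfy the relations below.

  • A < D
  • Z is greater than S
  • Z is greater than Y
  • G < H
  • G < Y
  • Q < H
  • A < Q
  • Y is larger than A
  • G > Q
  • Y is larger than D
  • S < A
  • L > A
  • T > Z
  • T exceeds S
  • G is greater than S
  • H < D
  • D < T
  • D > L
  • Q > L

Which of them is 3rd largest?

Piecing the relations together gives one ordering: S < A < L < Q < G < H < D < Y < Z < T.
Counting 3 from the largest end gives Y.

Y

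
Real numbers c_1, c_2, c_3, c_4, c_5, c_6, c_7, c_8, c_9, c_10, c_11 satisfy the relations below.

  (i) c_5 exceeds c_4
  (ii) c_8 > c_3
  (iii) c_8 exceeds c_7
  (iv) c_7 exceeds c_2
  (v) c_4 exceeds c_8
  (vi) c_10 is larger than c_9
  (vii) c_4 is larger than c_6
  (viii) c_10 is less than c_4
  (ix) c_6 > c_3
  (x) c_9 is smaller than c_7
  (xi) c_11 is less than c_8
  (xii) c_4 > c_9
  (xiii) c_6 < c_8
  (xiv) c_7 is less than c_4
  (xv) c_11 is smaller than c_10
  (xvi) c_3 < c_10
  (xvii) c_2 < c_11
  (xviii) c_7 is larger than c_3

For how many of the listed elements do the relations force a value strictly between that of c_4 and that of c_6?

1

The relations place c_6 below c_4. An element lies strictly between them when it is forced above c_6 and also forced below c_4.
Above c_6: {c_8, c_5}. Below c_4: {c_2, c_3, c_11, c_9, c_7, c_8, c_10}.
Intersection: {c_8} — 1.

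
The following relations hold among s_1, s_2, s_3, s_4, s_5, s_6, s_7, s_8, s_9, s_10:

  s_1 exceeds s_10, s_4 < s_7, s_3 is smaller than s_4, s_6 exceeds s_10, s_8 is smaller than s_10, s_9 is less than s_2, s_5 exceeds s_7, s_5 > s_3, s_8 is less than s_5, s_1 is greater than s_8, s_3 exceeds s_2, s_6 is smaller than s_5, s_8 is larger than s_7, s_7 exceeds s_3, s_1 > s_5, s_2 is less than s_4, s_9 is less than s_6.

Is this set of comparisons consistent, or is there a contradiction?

The single ordering s_9 < s_2 < s_3 < s_4 < s_7 < s_8 < s_10 < s_6 < s_5 < s_1 satisfies every listed relation, so no contradiction arises.

consistent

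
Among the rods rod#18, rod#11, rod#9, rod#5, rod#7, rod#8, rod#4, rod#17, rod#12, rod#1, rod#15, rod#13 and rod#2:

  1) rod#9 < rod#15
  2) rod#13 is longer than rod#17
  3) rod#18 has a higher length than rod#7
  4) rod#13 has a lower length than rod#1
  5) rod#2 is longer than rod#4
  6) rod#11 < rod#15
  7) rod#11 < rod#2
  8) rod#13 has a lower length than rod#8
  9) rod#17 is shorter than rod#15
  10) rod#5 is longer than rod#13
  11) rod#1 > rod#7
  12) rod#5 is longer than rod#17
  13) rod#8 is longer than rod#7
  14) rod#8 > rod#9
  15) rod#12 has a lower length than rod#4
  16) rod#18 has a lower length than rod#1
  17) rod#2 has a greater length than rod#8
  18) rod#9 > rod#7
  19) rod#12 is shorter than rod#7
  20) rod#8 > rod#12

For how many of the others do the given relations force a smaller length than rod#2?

From rod#2 the given relations immediately reach rod#11, rod#8, rod#4.
From those, rod#12, rod#7, rod#9, rod#13 — 7 in total.
From those, rod#17 — 8 in total.
No other element is forced below rod#2 by the given relations, so the count is 8.

8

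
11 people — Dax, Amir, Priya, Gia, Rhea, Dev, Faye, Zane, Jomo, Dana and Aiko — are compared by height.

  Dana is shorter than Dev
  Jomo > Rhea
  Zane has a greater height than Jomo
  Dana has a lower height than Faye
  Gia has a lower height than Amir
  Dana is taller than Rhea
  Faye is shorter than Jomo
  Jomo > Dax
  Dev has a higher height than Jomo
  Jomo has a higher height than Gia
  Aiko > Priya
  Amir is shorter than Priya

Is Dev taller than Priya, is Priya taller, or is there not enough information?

undetermined

Following every chain through Priya: above Priya we get Aiko; below Priya we get Gia, Amir.
Dev is not reached, and no chain runs the other way from Dev to Priya.
So the given relations leave the order of Priya and Dev undetermined.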